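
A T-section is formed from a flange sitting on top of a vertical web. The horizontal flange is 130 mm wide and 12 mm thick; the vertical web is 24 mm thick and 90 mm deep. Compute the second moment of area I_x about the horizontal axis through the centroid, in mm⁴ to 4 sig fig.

I_x ≈ 3.833 × 10⁶ mm⁴

Break the section into simple shapes (no overlaps), measuring from the bottom-left corner of the bounding box.
Flange: 130 × 12, A = 1 560 mm², y = 96 mm, Ī = 18 720 mm⁴.
Web: 24 × 90, A = 2 160 mm², y = 45 mm, Ī = 1 458 000 mm⁴.
Centroid: ȳ = ΣA·y / ΣA = 66.3871 mm.
Transfer each piece to the horizontal axis through the centroid using Ī + A·d² with d = y − 66.3871:
  flange: d = 29.6129 mm → contributes +1 386 721 mm⁴
  web: d = -21.3871 mm → contributes +2 446 001 mm⁴
Total I = 3 832 723 mm⁴.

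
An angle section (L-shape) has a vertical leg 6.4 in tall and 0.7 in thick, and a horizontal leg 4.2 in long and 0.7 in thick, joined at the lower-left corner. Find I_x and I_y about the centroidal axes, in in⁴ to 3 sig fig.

I_x ≈ 28.3 in⁴, I_y ≈ 9.67 in⁴

Treat the section as a set of non-overlapping primitives; coordinates are from the bounding-box lower-left.
Vertical leg: 0.7 × 6.4, A = 4.48 in², y = 3.2 in, Ī = 15.292 in⁴.
Horizontal leg (remainder): 3.5 × 0.7, A = 2.45 in², y = 0.35 in, Ī = 0.10004 in⁴.
Centroid: ȳ = ΣA·y / ΣA = 2.1924 in.
Transfer each piece to the centroidal x-axis using Ī + A·d² with d = y − 2.1924:
  vertical leg: d = 1.0076 in → contributes +19.84 in⁴
  horizontal leg (remainder): d = -1.8424 in → contributes +8.4166 in⁴
Total I = 28.257 in⁴.
For the y-axis: x̄ = 1.0924 in.
Repeating about the centroidal y-axis gives I_y = 9.6687 in⁴.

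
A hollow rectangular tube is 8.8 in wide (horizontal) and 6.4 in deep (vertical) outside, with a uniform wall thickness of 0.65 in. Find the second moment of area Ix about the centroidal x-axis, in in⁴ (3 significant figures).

Treat the section as a set of non-overlapping primitives; coordinates are from the bounding-box lower-left.
Outer rectangle: 8.8 × 6.4, A = 56.32 in², y = 3.2 in, Ī = 192.24 in⁴.
Inner void (subtracted): 7.5 × 5.1, A = 38.25 in², y = 3.2 in, Ī = 82.907 in⁴.
By symmetry the centroid is at mid-height, ȳ = 3.2 in.
All pieces are centred on the centroidal x-axis, so I = ΣĪ (holes subtracted) = 109.33 in⁴.

Ix ≈ 109 in⁴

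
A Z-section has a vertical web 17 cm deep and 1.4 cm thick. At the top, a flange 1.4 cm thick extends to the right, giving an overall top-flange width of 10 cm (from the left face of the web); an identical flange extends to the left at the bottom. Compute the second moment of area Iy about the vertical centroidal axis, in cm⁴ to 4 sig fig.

Iy ≈ 754.3 cm⁴

Treat the section as a set of non-overlapping primitives; coordinates are from the bounding-box lower-left.
Web: 1.4 × 17, A = 23.8 cm², x = 9.3 cm, Ī = 3.88733 cm⁴.
Top flange (beyond web): 8.6 × 1.4, A = 12.04 cm², x = 14.3 cm, Ī = 74.2065 cm⁴.
Bottom flange (beyond web): 8.6 × 1.4, A = 12.04 cm², x = 4.3 cm, Ī = 74.2065 cm⁴.
Centroid: x̄ = ΣA·x / ΣA = 9.3 cm.
Transfer each piece to the vertical centroidal axis using Ī + A·d² with d = x − 9.3:
  web: d = 0 cm → contributes +3.88733 cm⁴
  top flange (beyond web): d = 5 cm → contributes +375.207 cm⁴
  bottom flange (beyond web): d = -5 cm → contributes +375.207 cm⁴
Total I = 754.3 cm⁴.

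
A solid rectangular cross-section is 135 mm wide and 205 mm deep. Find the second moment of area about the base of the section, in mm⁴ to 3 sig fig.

I_base ≈ 3.88 × 10⁸ mm⁴

The section: 135 × 205, A = 27 675 mm², y = 102.5 mm, Ī = 96 920 156 mm⁴.
Transfer it to the bottom edge using Ī + A·d² with d = y − 0:
  the section: d = 102.5 mm → contributes +387 680 625 mm⁴
Total I = 387 680 625 mm⁴.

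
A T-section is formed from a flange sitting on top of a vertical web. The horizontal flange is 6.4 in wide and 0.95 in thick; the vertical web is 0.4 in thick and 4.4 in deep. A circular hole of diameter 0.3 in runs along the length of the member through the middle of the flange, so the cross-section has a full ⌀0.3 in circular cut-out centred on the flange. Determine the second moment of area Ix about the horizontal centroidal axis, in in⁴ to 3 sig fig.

Treat the section as a set of non-overlapping primitives; coordinates are from the bounding-box lower-left.
Flange: 6.4 × 0.95, A = 6.08 in², y = 4.875 in, Ī = 0.45727 in⁴.
Web: 0.4 × 4.4, A = 1.76 in², y = 2.2 in, Ī = 2.8395 in⁴.
Hole (subtracted): ⌀0.3, A = 0.070686 in², y = 4.875 in, Ī = 0.00039761 in⁴.
Centroid: ȳ = ΣA·y / ΣA = 4.269 in.
Transfer each piece to the horizontal centroidal axis using Ī + A·d² with d = y − 4.269:
  flange: d = 0.60597 in → contributes +2.6899 in⁴
  web: d = -2.069 in → contributes +10.374 in⁴
  hole: d = 0.60597 in → contributes −0.026354 in⁴
Total I = 13.037 in⁴.

Ix ≈ 13.0 in⁴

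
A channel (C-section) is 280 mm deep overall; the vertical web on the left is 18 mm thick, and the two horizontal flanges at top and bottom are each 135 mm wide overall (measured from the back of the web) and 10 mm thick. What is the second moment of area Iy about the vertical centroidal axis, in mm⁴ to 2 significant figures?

Split into non-overlapping primitives; take the origin at the lower-left of the bounding box.
Web: 18 × 280, A = 5 040 mm², x = 9 mm, Ī = 136 080 mm⁴.
Top flange (beyond web): 117 × 10, A = 1 170 mm², x = 76.5 mm, Ī = 1 334 678 mm⁴.
Bottom flange (beyond web): 117 × 10, A = 1 170 mm², x = 76.5 mm, Ī = 1 334 678 mm⁴.
Centroid: x̄ = ΣA·x / ΣA = 30.4 mm.
Transfer each piece to the vertical centroidal axis using Ī + A·d² with d = x − 30.4:
  web: d = -21.4 mm → contributes +2 444 725 mm⁴
  top flange (beyond web): d = 46.1 mm → contributes +3 820 910 mm⁴
  bottom flange (beyond web): d = 46.1 mm → contributes +3 820 910 mm⁴
Total I = 10 086 545 mm⁴.

Iy ≈ 1.0 × 10⁷ mm⁴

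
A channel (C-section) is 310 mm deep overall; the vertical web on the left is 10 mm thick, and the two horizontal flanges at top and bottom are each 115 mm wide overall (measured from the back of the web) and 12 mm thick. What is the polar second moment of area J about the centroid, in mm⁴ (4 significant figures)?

Split into non-overlapping primitives; take the origin at the lower-left of the bounding box.
Web: 10 × 310, A = 3 100 mm², y = 155 mm, Ī = 24 825 833 mm⁴.
Top flange (beyond web): 105 × 12, A = 1 260 mm², y = 304 mm, Ī = 15 120 mm⁴.
Bottom flange (beyond web): 105 × 12, A = 1 260 mm², y = 6 mm, Ī = 15 120 mm⁴.
By symmetry the centroid is at mid-height, ȳ = 155 mm.
Transfer each piece to the centroidal x-axis using Ī + A·d² with d = y − 155:
  web: d = 0 mm → contributes +24 825 833 mm⁴
  top flange (beyond web): d = 149 mm → contributes +27 988 380 mm⁴
  bottom flange (beyond web): d = -149 mm → contributes +27 988 380 mm⁴
Total I = 80 802 593 mm⁴.
For the y-axis: x̄ = 30.7829 mm.
Repeating about the centroidal y-axis gives I_y = 6 936 888 mm⁴.
Polar second moment: J = I_x + I_y = 87 739 482 mm⁴.

J ≈ 8.774 × 10⁷ mm⁴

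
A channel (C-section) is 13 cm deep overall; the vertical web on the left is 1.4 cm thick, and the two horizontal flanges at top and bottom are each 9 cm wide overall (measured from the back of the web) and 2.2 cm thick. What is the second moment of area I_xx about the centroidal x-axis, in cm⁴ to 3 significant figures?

Decompose the section into non-overlapping parts with the origin at the bottom-left of its bounding rectangle.
Web: 1.4 × 13, A = 18.2 cm², y = 6.5 cm, Ī = 256.32 cm⁴.
Top flange (beyond web): 7.6 × 2.2, A = 16.72 cm², y = 11.9 cm, Ī = 6.7437 cm⁴.
Bottom flange (beyond web): 7.6 × 2.2, A = 16.72 cm², y = 1.1 cm, Ī = 6.7437 cm⁴.
By symmetry the centroid is at mid-height, ȳ = 6.5 cm.
Transfer each piece to the centroidal x-axis using Ī + A·d² with d = y − 6.5:
  web: d = 0 cm → contributes +256.32 cm⁴
  top flange (beyond web): d = 5.4 cm → contributes +494.3 cm⁴
  bottom flange (beyond web): d = -5.4 cm → contributes +494.3 cm⁴
Total I = 1244.9 cm⁴.

I_xx ≈ 1240 cm⁴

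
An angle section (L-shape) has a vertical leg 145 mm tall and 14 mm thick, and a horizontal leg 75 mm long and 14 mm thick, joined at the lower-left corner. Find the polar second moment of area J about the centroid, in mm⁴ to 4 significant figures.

J ≈ 7.293 × 10⁶ mm⁴

Break the section into simple shapes (no overlaps), measuring from the bottom-left corner of the bounding box.
Vertical leg: 14 × 145, A = 2 030 mm², y = 72.5 mm, Ī = 3 556 729 mm⁴.
Horizontal leg (remainder): 61 × 14, A = 854 mm², y = 7 mm, Ī = 13948.7 mm⁴.
Centroid: ȳ = ΣA·y / ΣA = 53.1044 mm.
Transfer each piece to the centroidal x-axis using Ī + A·d² with d = y − 53.1044:
  vertical leg: d = 19.3956 mm → contributes +4 320 396 mm⁴
  horizontal leg (remainder): d = -46.1044 mm → contributes +1 829 222 mm⁴
Total I = 6 149 618 mm⁴.
For the y-axis: x̄ = 18.1044 mm.
Repeating about the centroidal y-axis gives I_y = 1 143 288 mm⁴.
Polar second moment: J = I_x + I_y = 7 292 906 mm⁴.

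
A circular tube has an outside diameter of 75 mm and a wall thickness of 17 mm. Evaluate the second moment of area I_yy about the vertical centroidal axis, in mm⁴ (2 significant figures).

I_yy ≈ 1.4 × 10⁶ mm⁴

Decompose the section into non-overlapping parts with the origin at the bottom-left of its bounding rectangle.
Outer circle: ⌀75, A = 4 418 mm², x = 37.5 mm, Ī = 1 553 156 mm⁴.
Bore (subtracted): ⌀41, A = 1 320 mm², x = 37.5 mm, Ī = 138 709 mm⁴.
By symmetry the centroid is at mid-width, x̄ = 37.5 mm.
All pieces are centred on the vertical centroidal axis, so I = ΣĪ (holes subtracted) = 1 414 446 mm⁴.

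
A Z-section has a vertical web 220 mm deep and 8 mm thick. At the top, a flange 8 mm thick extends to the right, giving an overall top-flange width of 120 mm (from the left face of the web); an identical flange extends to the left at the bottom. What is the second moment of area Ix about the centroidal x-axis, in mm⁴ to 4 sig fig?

Ix ≈ 2.724 × 10⁷ mm⁴

Split into non-overlapping primitives; take the origin at the lower-left of the bounding box.
Web: 8 × 220, A = 1 760 mm², y = 110 mm, Ī = 7 098 667 mm⁴.
Top flange (beyond web): 112 × 8, A = 896 mm², y = 216 mm, Ī = 4778.67 mm⁴.
Bottom flange (beyond web): 112 × 8, A = 896 mm², y = 4 mm, Ī = 4778.67 mm⁴.
Centroid: ȳ = ΣA·y / ΣA = 110 mm.
Transfer each piece to the centroidal x-axis using Ī + A·d² with d = y − 110:
  web: d = 0 mm → contributes +7 098 667 mm⁴
  top flange (beyond web): d = 106 mm → contributes +10 072 235 mm⁴
  bottom flange (beyond web): d = -106 mm → contributes +10 072 235 mm⁴
Total I = 27 243 136 mm⁴.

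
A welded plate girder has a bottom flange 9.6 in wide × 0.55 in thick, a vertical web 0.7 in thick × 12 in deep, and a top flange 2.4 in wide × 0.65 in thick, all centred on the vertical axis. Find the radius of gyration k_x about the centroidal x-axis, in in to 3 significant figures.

Split into non-overlapping primitives; take the origin at the lower-left of the bounding box.
Bottom plate: 9.6 × 0.55, A = 5.28 in², y = 0.275 in, Ī = 0.1331 in⁴.
Web plate: 0.7 × 12, A = 8.4 in², y = 6.55 in, Ī = 100.8 in⁴.
Top plate: 2.4 × 0.65, A = 1.56 in², y = 12.875 in, Ī = 0.054925 in⁴.
Centroid: ȳ = ΣA·y / ΣA = 5.0234 in.
Transfer each piece to the centroidal x-axis using Ī + A·d² with d = y − 5.0234:
  bottom plate: d = -4.7484 in → contributes +119.18 in⁴
  web plate: d = 1.5266 in → contributes +120.38 in⁴
  top plate: d = 7.8516 in → contributes +96.225 in⁴
Total I = 335.78 in⁴.
Radius of gyration: k = √(I/A) = √(335.78 / 15.24) = 4.6939 in.

k_x ≈ 4.69 in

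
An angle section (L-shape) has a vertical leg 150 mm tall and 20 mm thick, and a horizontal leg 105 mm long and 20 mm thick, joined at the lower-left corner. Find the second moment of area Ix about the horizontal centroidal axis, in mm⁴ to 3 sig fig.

Split into non-overlapping primitives; take the origin at the lower-left of the bounding box.
Vertical leg: 20 × 150, A = 3 000 mm², y = 75 mm, Ī = 5 625 000 mm⁴.
Horizontal leg (remainder): 85 × 20, A = 1 700 mm², y = 10 mm, Ī = 56 667 mm⁴.
Centroid: ȳ = ΣA·y / ΣA = 51.489 mm.
Transfer each piece to the horizontal centroidal axis using Ī + A·d² with d = y − 51.489:
  vertical leg: d = 23.511 mm → contributes +7 283 250 mm⁴
  horizontal leg (remainder): d = -41.489 mm → contributes +2 982 991 mm⁴
Total I = 10 266 241 mm⁴.

Ix ≈ 1.03 × 10⁷ mm⁴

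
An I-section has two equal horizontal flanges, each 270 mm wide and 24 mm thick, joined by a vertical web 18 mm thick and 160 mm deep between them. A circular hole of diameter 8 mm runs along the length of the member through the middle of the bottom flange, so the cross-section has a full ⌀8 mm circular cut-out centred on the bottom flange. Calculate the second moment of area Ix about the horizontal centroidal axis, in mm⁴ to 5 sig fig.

Split into non-overlapping primitives; take the origin at the lower-left of the bounding box.
Bottom flange: 270 × 24, A = 6 480 mm², y = 12 mm, Ī = 311 040 mm⁴.
Web: 18 × 160, A = 2 880 mm², y = 104 mm, Ī = 6 144 000 mm⁴.
Top flange: 270 × 24, A = 6 480 mm², y = 196 mm, Ī = 311 040 mm⁴.
Hole (subtracted): ⌀8, A = 50.26548 mm², y = 12 mm, Ī = 201.0619 mm⁴.
Centroid: ȳ = ΣA·y / ΣA = 104.2929 mm.
Transfer each piece to the horizontal centroidal axis using Ī + A·d² with d = y − 104.2929:
  bottom flange: d = -92.29288 mm → contributes +55 507 517 mm⁴
  web: d = -0.2928754 mm → contributes +6 144 247 mm⁴
  top flange: d = 91.70712 mm → contributes +54 809 115 mm⁴
  hole: d = -92.29288 mm → contributes −428361.2 mm⁴
Total I = 116 032 518 mm⁴.

Ix ≈ 1.1603 × 10⁸ mm⁴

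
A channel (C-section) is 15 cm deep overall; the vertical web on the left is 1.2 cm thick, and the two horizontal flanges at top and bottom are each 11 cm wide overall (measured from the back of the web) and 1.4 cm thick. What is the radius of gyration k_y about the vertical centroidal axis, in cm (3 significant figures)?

Decompose the section into non-overlapping parts with the origin at the bottom-left of its bounding rectangle.
Web: 1.2 × 15, A = 18 cm², x = 0.6 cm, Ī = 2.16 cm⁴.
Top flange (beyond web): 9.8 × 1.4, A = 13.72 cm², x = 6.1 cm, Ī = 109.81 cm⁴.
Bottom flange (beyond web): 9.8 × 1.4, A = 13.72 cm², x = 6.1 cm, Ī = 109.81 cm⁴.
Centroid: x̄ = ΣA·x / ΣA = 3.9213 cm.
Transfer each piece to the vertical centroidal axis using Ī + A·d² with d = x − 3.9213:
  web: d = -3.3213 cm → contributes +200.72 cm⁴
  top flange (beyond web): d = 2.1787 cm → contributes +174.93 cm⁴
  bottom flange (beyond web): d = 2.1787 cm → contributes +174.93 cm⁴
Total I = 550.58 cm⁴.
Radius of gyration: k = √(I/A) = √(550.58 / 45.44) = 3.4809 cm.

k_y ≈ 3.48 cm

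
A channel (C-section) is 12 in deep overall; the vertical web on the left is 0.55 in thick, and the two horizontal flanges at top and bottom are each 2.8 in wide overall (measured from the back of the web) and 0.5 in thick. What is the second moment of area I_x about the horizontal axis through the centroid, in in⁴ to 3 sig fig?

Break the section into simple shapes (no overlaps), measuring from the bottom-left corner of the bounding box.
Web: 0.55 × 12, A = 6.6 in², y = 6 in, Ī = 79.2 in⁴.
Top flange (beyond web): 2.25 × 0.5, A = 1.125 in², y = 11.75 in, Ī = 0.023438 in⁴.
Bottom flange (beyond web): 2.25 × 0.5, A = 1.125 in², y = 0.25 in, Ī = 0.023438 in⁴.
By symmetry the centroid is at mid-height, ȳ = 6 in.
Transfer each piece to the horizontal axis through the centroid using Ī + A·d² with d = y − 6:
  web: d = 0 in → contributes +79.2 in⁴
  top flange (beyond web): d = 5.75 in → contributes +37.219 in⁴
  bottom flange (beyond web): d = -5.75 in → contributes +37.219 in⁴
Total I = 153.64 in⁴.

I_x ≈ 154 in⁴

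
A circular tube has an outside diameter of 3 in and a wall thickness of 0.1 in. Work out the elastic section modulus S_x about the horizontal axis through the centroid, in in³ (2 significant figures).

Break the section into simple shapes (no overlaps), measuring from the bottom-left corner of the bounding box.
Outer circle: ⌀3, A = 7.069 in², y = 1.5 in, Ī = 3.976 in⁴.
Bore (subtracted): ⌀2.8, A = 6.158 in², y = 1.5 in, Ī = 3.017 in⁴.
By symmetry the centroid is at mid-height, ȳ = 1.5 in.
All pieces are centred on the horizontal axis through the centroid, so I = ΣĪ (holes subtracted) = 0.9589 in⁴.
Extreme fibre distance c = 1.5 in; S = I/c = 0.6393 in³.

S_x ≈ 0.64 in³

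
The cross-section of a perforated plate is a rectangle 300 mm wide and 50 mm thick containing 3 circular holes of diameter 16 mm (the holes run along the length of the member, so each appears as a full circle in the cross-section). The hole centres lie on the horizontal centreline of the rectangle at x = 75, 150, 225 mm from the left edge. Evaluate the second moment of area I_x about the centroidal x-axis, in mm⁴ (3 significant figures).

I_x ≈ 3.12 × 10⁶ mm⁴

Decompose the section into non-overlapping parts with the origin at the bottom-left of its bounding rectangle.
Plate: 300 × 50, A = 15 000 mm², y = 25 mm, Ī = 3 125 000 mm⁴.
Hole 1 (subtracted): ⌀16, A = 201.06 mm², y = 25 mm, Ī = 3 217 mm⁴.
Hole 2 (subtracted): ⌀16, A = 201.06 mm², y = 25 mm, Ī = 3 217 mm⁴.
Hole 3 (subtracted): ⌀16, A = 201.06 mm², y = 25 mm, Ī = 3 217 mm⁴.
By symmetry the centroid is at mid-height, ȳ = 25 mm.
All pieces are centred on the centroidal x-axis, so I = ΣĪ (holes subtracted) = 3 115 349 mm⁴.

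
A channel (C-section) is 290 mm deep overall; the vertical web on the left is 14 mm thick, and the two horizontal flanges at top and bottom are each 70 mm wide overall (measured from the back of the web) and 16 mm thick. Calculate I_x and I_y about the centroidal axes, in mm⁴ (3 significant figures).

I_x ≈ 6.21 × 10⁷ mm⁴, I_y ≈ 2.06 × 10⁶ mm⁴

Decompose the section into non-overlapping parts with the origin at the bottom-left of its bounding rectangle.
Web: 14 × 290, A = 4 060 mm², y = 145 mm, Ī = 28 453 833 mm⁴.
Top flange (beyond web): 56 × 16, A = 896 mm², y = 282 mm, Ī = 19 115 mm⁴.
Bottom flange (beyond web): 56 × 16, A = 896 mm², y = 8 mm, Ī = 19 115 mm⁴.
By symmetry the centroid is at mid-height, ȳ = 145 mm.
Transfer each piece to the centroidal x-axis using Ī + A·d² with d = y − 145:
  web: d = 0 mm → contributes +28 453 833 mm⁴
  top flange (beyond web): d = 137 mm → contributes +16 836 139 mm⁴
  bottom flange (beyond web): d = -137 mm → contributes +16 836 139 mm⁴
Total I = 62 126 111 mm⁴.
For the y-axis: x̄ = 17.718 mm.
Repeating about the centroidal y-axis gives I_y = 2 057 608 mm⁴.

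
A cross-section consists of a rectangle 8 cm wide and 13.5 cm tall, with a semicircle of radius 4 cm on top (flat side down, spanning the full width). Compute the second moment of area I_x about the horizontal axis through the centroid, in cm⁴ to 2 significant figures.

I_x ≈ 3100 cm⁴

Treat the section as a set of non-overlapping primitives; coordinates are from the bounding-box lower-left.
Rectangular body: 8 × 13.5, A = 108 cm², y = 6.75 cm, Ī = 1 640 cm⁴.
Semicircular cap: semicircle r = 4, A = 25.13 cm², y = 15.2 cm, Ī = 28.1 cm⁴.
Centroid: ȳ = ΣA·y / ΣA = 8.345 cm.
Transfer each piece to the horizontal axis through the centroid using Ī + A·d² with d = y − 8.345:
  rectangular body: d = -1.595 cm → contributes +1 915 cm⁴
  semicircular cap: d = 6.853 cm → contributes +1 208 cm⁴
Total I = 3 123 cm⁴.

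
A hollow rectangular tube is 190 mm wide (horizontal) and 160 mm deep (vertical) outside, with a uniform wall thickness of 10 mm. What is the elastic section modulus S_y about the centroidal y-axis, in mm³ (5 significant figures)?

S_y ≈ 3.5932 × 10⁵ mm³

Decompose the section into non-overlapping parts with the origin at the bottom-left of its bounding rectangle.
Outer rectangle: 190 × 160, A = 30 400 mm², x = 95 mm, Ī = 91 453 333 mm⁴.
Inner void (subtracted): 170 × 140, A = 23 800 mm², x = 95 mm, Ī = 57 318 333 mm⁴.
By symmetry the centroid is at mid-width, x̄ = 95 mm.
All pieces are centred on the centroidal y-axis, so I = ΣĪ (holes subtracted) = 34 135 000 mm⁴.
Extreme fibre distance c = 95 mm; S = I/c = 359315.8 mm³.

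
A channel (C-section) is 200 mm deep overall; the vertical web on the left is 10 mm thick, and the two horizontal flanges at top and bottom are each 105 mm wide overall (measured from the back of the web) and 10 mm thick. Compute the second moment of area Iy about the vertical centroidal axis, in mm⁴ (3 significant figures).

Iy ≈ 4.13 × 10⁶ mm⁴

Break the section into simple shapes (no overlaps), measuring from the bottom-left corner of the bounding box.
Web: 10 × 200, A = 2 000 mm², x = 5 mm, Ī = 16 667 mm⁴.
Top flange (beyond web): 95 × 10, A = 950 mm², x = 57.5 mm, Ī = 714 479 mm⁴.
Bottom flange (beyond web): 95 × 10, A = 950 mm², x = 57.5 mm, Ī = 714 479 mm⁴.
Centroid: x̄ = ΣA·x / ΣA = 30.577 mm.
Transfer each piece to the vertical centroidal axis using Ī + A·d² with d = x − 30.577:
  web: d = -25.577 mm → contributes +1 325 025 mm⁴
  top flange (beyond web): d = 26.923 mm → contributes +1 403 089 mm⁴
  bottom flange (beyond web): d = 26.923 mm → contributes +1 403 089 mm⁴
Total I = 4 131 202 mm⁴.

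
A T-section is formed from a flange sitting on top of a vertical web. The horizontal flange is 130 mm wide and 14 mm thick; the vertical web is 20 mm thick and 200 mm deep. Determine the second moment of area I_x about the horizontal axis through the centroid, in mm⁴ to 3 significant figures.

Decompose the section into non-overlapping parts with the origin at the bottom-left of its bounding rectangle.
Flange: 130 × 14, A = 1 820 mm², y = 207 mm, Ī = 29 727 mm⁴.
Web: 20 × 200, A = 4 000 mm², y = 100 mm, Ī = 13 333 333 mm⁴.
Centroid: ȳ = ΣA·y / ΣA = 133.46 mm.
Transfer each piece to the horizontal axis through the centroid using Ī + A·d² with d = y − 133.46:
  flange: d = 73.54 mm → contributes +9 872 397 mm⁴
  web: d = -33.46 mm → contributes +17 811 749 mm⁴
Total I = 27 684 146 mm⁴.

I_x ≈ 2.77 × 10⁷ mm⁴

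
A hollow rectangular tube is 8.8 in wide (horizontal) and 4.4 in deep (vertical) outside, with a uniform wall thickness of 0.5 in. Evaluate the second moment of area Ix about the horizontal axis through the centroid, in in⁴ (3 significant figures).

Split into non-overlapping primitives; take the origin at the lower-left of the bounding box.
Outer rectangle: 8.8 × 4.4, A = 38.72 in², y = 2.2 in, Ī = 62.468 in⁴.
Inner void (subtracted): 7.8 × 3.4, A = 26.52 in², y = 2.2 in, Ī = 25.548 in⁴.
By symmetry the centroid is at mid-height, ȳ = 2.2 in.
All pieces are centred on the horizontal axis through the centroid, so I = ΣĪ (holes subtracted) = 36.921 in⁴.

Ix ≈ 36.9 in⁴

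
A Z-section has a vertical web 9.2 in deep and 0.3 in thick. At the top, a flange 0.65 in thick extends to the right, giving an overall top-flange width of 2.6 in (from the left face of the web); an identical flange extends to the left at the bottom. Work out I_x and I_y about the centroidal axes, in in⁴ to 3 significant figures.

Treat the section as a set of non-overlapping primitives; coordinates are from the bounding-box lower-left.
Web: 0.3 × 9.2, A = 2.76 in², y = 4.6 in, Ī = 19.467 in⁴.
Top flange (beyond web): 2.3 × 0.65, A = 1.495 in², y = 8.875 in, Ī = 0.052636 in⁴.
Bottom flange (beyond web): 2.3 × 0.65, A = 1.495 in², y = 0.325 in, Ī = 0.052636 in⁴.
Centroid: ȳ = ΣA·y / ΣA = 4.6 in.
Transfer each piece to the centroidal x-axis using Ī + A·d² with d = y − 4.6:
  web: d = 0 in → contributes +19.467 in⁴
  top flange (beyond web): d = 4.275 in → contributes +27.375 in⁴
  bottom flange (beyond web): d = -4.275 in → contributes +27.375 in⁴
Total I = 74.217 in⁴.
For the y-axis: x̄ = 2.45 in.
Repeating about the centroidal y-axis gives I_y = 6.3919 in⁴.

I_x ≈ 74.2 in⁴, I_y ≈ 6.39 in⁴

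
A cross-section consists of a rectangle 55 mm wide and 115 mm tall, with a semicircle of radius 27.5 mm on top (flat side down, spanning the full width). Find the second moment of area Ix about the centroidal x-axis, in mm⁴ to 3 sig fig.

Decompose the section into non-overlapping parts with the origin at the bottom-left of its bounding rectangle.
Rectangular body: 55 × 115, A = 6 325 mm², y = 57.5 mm, Ī = 6 970 677 mm⁴.
Semicircular cap: semicircle r = 27.5, A = 1187.9 mm², y = 126.67 mm, Ī = 62 772 mm⁴.
Centroid: ȳ = ΣA·y / ΣA = 68.437 mm.
Transfer each piece to the centroidal x-axis using Ī + A·d² with d = y − 68.437:
  rectangular body: d = -10.937 mm → contributes +7 727 278 mm⁴
  semicircular cap: d = 58.234 mm → contributes +4 091 259 mm⁴
Total I = 11 818 537 mm⁴.

Ix ≈ 1.18 × 10⁷ mm⁴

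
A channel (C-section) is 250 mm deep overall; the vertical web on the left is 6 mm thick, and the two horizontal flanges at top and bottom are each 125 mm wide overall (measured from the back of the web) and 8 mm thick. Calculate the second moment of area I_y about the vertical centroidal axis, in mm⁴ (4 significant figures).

Treat the section as a set of non-overlapping primitives; coordinates are from the bounding-box lower-left.
Web: 6 × 250, A = 1 500 mm², x = 3 mm, Ī = 4 500 mm⁴.
Top flange (beyond web): 119 × 8, A = 952 mm², x = 65.5 mm, Ī = 1 123 439 mm⁴.
Bottom flange (beyond web): 119 × 8, A = 952 mm², x = 65.5 mm, Ī = 1 123 439 mm⁴.
Centroid: x̄ = ΣA·x / ΣA = 37.9589 mm.
Transfer each piece to the vertical centroidal axis using Ī + A·d² with d = x − 37.9589:
  web: d = -34.9589 mm → contributes +1 837 684 mm⁴
  top flange (beyond web): d = 27.5411 mm → contributes +1 845 544 mm⁴
  bottom flange (beyond web): d = 27.5411 mm → contributes +1 845 544 mm⁴
Total I = 5 528 773 mm⁴.

I_y ≈ 5.529 × 10⁶ mm⁴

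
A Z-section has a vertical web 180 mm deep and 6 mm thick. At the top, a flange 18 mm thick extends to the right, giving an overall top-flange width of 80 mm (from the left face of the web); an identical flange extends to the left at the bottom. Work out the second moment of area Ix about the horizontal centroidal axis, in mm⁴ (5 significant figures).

Break the section into simple shapes (no overlaps), measuring from the bottom-left corner of the bounding box.
Web: 6 × 180, A = 1 080 mm², y = 90 mm, Ī = 2 916 000 mm⁴.
Top flange (beyond web): 74 × 18, A = 1 332 mm², y = 171 mm, Ī = 35 964 mm⁴.
Bottom flange (beyond web): 74 × 18, A = 1 332 mm², y = 9 mm, Ī = 35 964 mm⁴.
Centroid: ȳ = ΣA·y / ΣA = 90 mm.
Transfer each piece to the horizontal centroidal axis using Ī + A·d² with d = y − 90:
  web: d = 0 mm → contributes +2 916 000 mm⁴
  top flange (beyond web): d = 81 mm → contributes +8 775 216 mm⁴
  bottom flange (beyond web): d = -81 mm → contributes +8 775 216 mm⁴
Total I = 20 466 432 mm⁴.

Ix ≈ 2.0466 × 10⁷ mm⁴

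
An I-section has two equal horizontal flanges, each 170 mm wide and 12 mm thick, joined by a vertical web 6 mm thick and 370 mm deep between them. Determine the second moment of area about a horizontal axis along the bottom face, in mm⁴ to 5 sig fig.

Decompose the section into non-overlapping parts with the origin at the bottom-left of its bounding rectangle.
Bottom flange: 170 × 12, A = 2 040 mm², y = 6 mm, Ī = 24 480 mm⁴.
Web: 6 × 370, A = 2 220 mm², y = 197 mm, Ī = 25 326 500 mm⁴.
Top flange: 170 × 12, A = 2 040 mm², y = 388 mm, Ī = 24 480 mm⁴.
Transfer each piece to the bottom edge using Ī + A·d² with d = y − 0:
  bottom flange: d = 6 mm → contributes +97 920 mm⁴
  web: d = 197 mm → contributes +111 482 480 mm⁴
  top flange: d = 388 mm → contributes +307 134 240 mm⁴
Total I = 418 714 640 mm⁴.

I_base ≈ 4.1871 × 10⁸ mm⁴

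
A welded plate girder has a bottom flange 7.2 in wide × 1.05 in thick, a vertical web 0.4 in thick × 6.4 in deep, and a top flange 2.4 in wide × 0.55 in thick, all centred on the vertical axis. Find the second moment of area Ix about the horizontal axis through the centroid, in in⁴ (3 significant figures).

Ix ≈ 81.7 in⁴

Break the section into simple shapes (no overlaps), measuring from the bottom-left corner of the bounding box.
Bottom plate: 7.2 × 1.05, A = 7.56 in², y = 0.525 in, Ī = 0.69458 in⁴.
Web plate: 0.4 × 6.4, A = 2.56 in², y = 4.25 in, Ī = 8.7381 in⁴.
Top plate: 2.4 × 0.55, A = 1.32 in², y = 7.725 in, Ī = 0.033275 in⁴.
Centroid: ȳ = ΣA·y / ΣA = 2.1893 in.
Transfer each piece to the horizontal axis through the centroid using Ī + A·d² with d = y − 2.1893:
  bottom plate: d = -1.6643 in → contributes +21.636 in⁴
  web plate: d = 2.0607 in → contributes +19.609 in⁴
  top plate: d = 5.5357 in → contributes +40.483 in⁴
Total I = 81.727 in⁴.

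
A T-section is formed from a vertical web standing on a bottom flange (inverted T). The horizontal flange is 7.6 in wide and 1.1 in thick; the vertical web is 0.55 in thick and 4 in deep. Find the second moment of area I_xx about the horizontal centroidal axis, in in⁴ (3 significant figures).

I_xx ≈ 15.1 in⁴

Treat the section as a set of non-overlapping primitives; coordinates are from the bounding-box lower-left.
Flange: 7.6 × 1.1, A = 8.36 in², y = 0.55 in, Ī = 0.84297 in⁴.
Web: 0.55 × 4, A = 2.2 in², y = 3.1 in, Ī = 2.9333 in⁴.
Centroid: ȳ = ΣA·y / ΣA = 1.0813 in.
Transfer each piece to the horizontal centroidal axis using Ī + A·d² with d = y − 1.0813:
  flange: d = -0.53125 in → contributes +3.2024 in⁴
  web: d = 2.0188 in → contributes +11.899 in⁴
Total I = 15.101 in⁴.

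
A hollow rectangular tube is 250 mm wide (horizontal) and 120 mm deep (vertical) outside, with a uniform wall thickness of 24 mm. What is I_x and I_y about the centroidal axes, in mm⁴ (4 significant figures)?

I_x ≈ 2.972 × 10⁷ mm⁴, I_y ≈ 1.068 × 10⁸ mm⁴

Decompose the section into non-overlapping parts with the origin at the bottom-left of its bounding rectangle.
Outer rectangle: 250 × 120, A = 30 000 mm², y = 60 mm, Ī = 36 000 000 mm⁴.
Inner void (subtracted): 202 × 72, A = 14 544 mm², y = 60 mm, Ī = 6 283 008 mm⁴.
By symmetry the centroid is at mid-height, ȳ = 60 mm.
All pieces are centred on the centroidal x-axis, so I = ΣĪ (holes subtracted) = 29 716 992 mm⁴.
Repeating about the centroidal y-axis gives I_y = 106 795 552 mm⁴.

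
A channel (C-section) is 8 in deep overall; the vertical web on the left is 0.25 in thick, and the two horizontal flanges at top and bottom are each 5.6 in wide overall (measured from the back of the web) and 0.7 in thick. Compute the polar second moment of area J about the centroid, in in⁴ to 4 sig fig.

J ≈ 141.0 in⁴

Treat the section as a set of non-overlapping primitives; coordinates are from the bounding-box lower-left.
Web: 0.25 × 8, A = 2 in², y = 4 in, Ī = 10.6667 in⁴.
Top flange (beyond web): 5.35 × 0.7, A = 3.745 in², y = 7.65 in, Ī = 0.152921 in⁴.
Bottom flange (beyond web): 5.35 × 0.7, A = 3.745 in², y = 0.35 in, Ī = 0.152921 in⁴.
By symmetry the centroid is at mid-height, ȳ = 4 in.
Transfer each piece to the centroidal x-axis using Ī + A·d² with d = y − 4:
  web: d = 0 in → contributes +10.6667 in⁴
  top flange (beyond web): d = 3.65 in → contributes +50.0457 in⁴
  bottom flange (beyond web): d = -3.65 in → contributes +50.0457 in⁴
Total I = 110.758 in⁴.
For the y-axis: x̄ = 2.33491 in.
Repeating about the centroidal y-axis gives I_y = 30.2511 in⁴.
Polar second moment: J = I_x + I_y = 141.009 in⁴.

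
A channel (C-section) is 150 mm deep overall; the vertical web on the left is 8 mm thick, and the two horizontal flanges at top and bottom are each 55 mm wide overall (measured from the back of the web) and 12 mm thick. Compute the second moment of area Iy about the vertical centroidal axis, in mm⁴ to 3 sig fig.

Iy ≈ 6.54 × 10⁵ mm⁴

Decompose the section into non-overlapping parts with the origin at the bottom-left of its bounding rectangle.
Web: 8 × 150, A = 1 200 mm², x = 4 mm, Ī = 6 400 mm⁴.
Top flange (beyond web): 47 × 12, A = 564 mm², x = 31.5 mm, Ī = 103 823 mm⁴.
Bottom flange (beyond web): 47 × 12, A = 564 mm², x = 31.5 mm, Ī = 103 823 mm⁴.
Centroid: x̄ = ΣA·x / ΣA = 17.325 mm.
Transfer each piece to the vertical centroidal axis using Ī + A·d² with d = x − 17.325:
  web: d = -13.325 mm → contributes +219 459 mm⁴
  top flange (beyond web): d = 14.175 mm → contributes +217 152 mm⁴
  bottom flange (beyond web): d = 14.175 mm → contributes +217 152 mm⁴
Total I = 653 762 mm⁴.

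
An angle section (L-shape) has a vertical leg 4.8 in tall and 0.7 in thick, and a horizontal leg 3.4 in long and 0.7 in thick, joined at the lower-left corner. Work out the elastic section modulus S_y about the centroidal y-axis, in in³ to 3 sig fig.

S_y ≈ 1.96 in³

Decompose the section into non-overlapping parts with the origin at the bottom-left of its bounding rectangle.
Vertical leg: 0.7 × 4.8, A = 3.36 in², x = 0.35 in, Ī = 0.1372 in⁴.
Horizontal leg (remainder): 2.7 × 0.7, A = 1.89 in², x = 2.05 in, Ī = 1.1482 in⁴.
Centroid: x̄ = ΣA·x / ΣA = 0.962 in.
Transfer each piece to the centroidal y-axis using Ī + A·d² with d = x − 0.962:
  vertical leg: d = -0.612 in → contributes +1.3957 in⁴
  horizontal leg (remainder): d = 1.088 in → contributes +3.3855 in⁴
Total I = 4.7811 in⁴.
Extreme fibre distance c = 2.438 in; S = I/c = 1.9611 in³.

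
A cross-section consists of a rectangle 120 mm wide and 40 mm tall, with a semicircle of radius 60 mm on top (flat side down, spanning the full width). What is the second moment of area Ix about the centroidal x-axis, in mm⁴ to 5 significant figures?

Treat the section as a set of non-overlapping primitives; coordinates are from the bounding-box lower-left.
Rectangular body: 120 × 40, A = 4 800 mm², y = 20 mm, Ī = 640 000 mm⁴.
Semicircular cap: semicircle r = 60, A = 5654.867 mm², y = 65.46479 mm, Ī = 1 422 450 mm⁴.
Centroid: ȳ = ΣA·y / ΣA = 44.59116 mm.
Transfer each piece to the centroidal x-axis using Ī + A·d² with d = y − 44.59116:
  rectangular body: d = -24.59116 mm → contributes +3 542 681 mm⁴
  semicircular cap: d = 20.87363 mm → contributes +3 886 323 mm⁴
Total I = 7 429 004 mm⁴.

Ix ≈ 7.4290 × 10⁶ mm⁴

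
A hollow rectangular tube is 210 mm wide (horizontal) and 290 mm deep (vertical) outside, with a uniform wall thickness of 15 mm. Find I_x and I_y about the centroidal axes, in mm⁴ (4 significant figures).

I_x ≈ 1.632 × 10⁸ mm⁴, I_y ≈ 9.745 × 10⁷ mm⁴

Break the section into simple shapes (no overlaps), measuring from the bottom-left corner of the bounding box.
Outer rectangle: 210 × 290, A = 60 900 mm², y = 145 mm, Ī = 426 807 500 mm⁴.
Inner void (subtracted): 180 × 260, A = 46 800 mm², y = 145 mm, Ī = 263 640 000 mm⁴.
By symmetry the centroid is at mid-height, ȳ = 145 mm.
All pieces are centred on the centroidal x-axis, so I = ΣĪ (holes subtracted) = 163 167 500 mm⁴.
Repeating about the centroidal y-axis gives I_y = 97 447 500 mm⁴.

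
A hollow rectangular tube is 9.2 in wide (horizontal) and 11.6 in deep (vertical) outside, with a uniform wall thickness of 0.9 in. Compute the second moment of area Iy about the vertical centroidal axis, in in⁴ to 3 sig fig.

Break the section into simple shapes (no overlaps), measuring from the bottom-left corner of the bounding box.
Outer rectangle: 9.2 × 11.6, A = 106.72 in², x = 4.6 in, Ī = 752.73 in⁴.
Inner void (subtracted): 7.4 × 9.8, A = 72.52 in², x = 4.6 in, Ī = 330.93 in⁴.
By symmetry the centroid is at mid-width, x̄ = 4.6 in.
All pieces are centred on the vertical centroidal axis, so I = ΣĪ (holes subtracted) = 421.8 in⁴.

Iy ≈ 422 in⁴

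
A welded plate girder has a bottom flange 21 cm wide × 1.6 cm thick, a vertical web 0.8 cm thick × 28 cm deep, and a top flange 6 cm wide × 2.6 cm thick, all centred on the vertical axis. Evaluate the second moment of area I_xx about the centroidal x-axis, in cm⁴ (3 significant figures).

Break the section into simple shapes (no overlaps), measuring from the bottom-left corner of the bounding box.
Bottom plate: 21 × 1.6, A = 33.6 cm², y = 0.8 cm, Ī = 7.168 cm⁴.
Web plate: 0.8 × 28, A = 22.4 cm², y = 15.6 cm, Ī = 1463.5 cm⁴.
Top plate: 6 × 2.6, A = 15.6 cm², y = 30.9 cm, Ī = 8.788 cm⁴.
Centroid: ȳ = ΣA·y / ΣA = 11.988 cm.
Transfer each piece to the centroidal x-axis using Ī + A·d² with d = y − 11.988:
  bottom plate: d = -11.188 cm → contributes +4213.1 cm⁴
  web plate: d = 3.6117 cm → contributes +1755.7 cm⁴
  top plate: d = 18.912 cm → contributes +5588.2 cm⁴
Total I = 11 557 cm⁴.

I_xx ≈ 1.16 × 10⁴ cm⁴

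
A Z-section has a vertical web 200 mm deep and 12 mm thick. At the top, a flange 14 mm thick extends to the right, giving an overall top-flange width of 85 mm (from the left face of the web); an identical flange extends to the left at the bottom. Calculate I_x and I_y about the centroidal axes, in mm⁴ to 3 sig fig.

Decompose the section into non-overlapping parts with the origin at the bottom-left of its bounding rectangle.
Web: 12 × 200, A = 2 400 mm², y = 100 mm, Ī = 8 000 000 mm⁴.
Top flange (beyond web): 73 × 14, A = 1 022 mm², y = 193 mm, Ī = 16 693 mm⁴.
Bottom flange (beyond web): 73 × 14, A = 1 022 mm², y = 7 mm, Ī = 16 693 mm⁴.
Centroid: ȳ = ΣA·y / ΣA = 100 mm.
Transfer each piece to the centroidal x-axis using Ī + A·d² with d = y − 100:
  web: d = 0 mm → contributes +8 000 000 mm⁴
  top flange (beyond web): d = 93 mm → contributes +8 855 971 mm⁴
  bottom flange (beyond web): d = -93 mm → contributes +8 855 971 mm⁴
Total I = 25 711 941 mm⁴.
For the y-axis: x̄ = 79 mm.
Repeating about the centroidal y-axis gives I_y = 4 628 481 mm⁴.

I_x ≈ 2.57 × 10⁷ mm⁴, I_y ≈ 4.63 × 10⁶ mm⁴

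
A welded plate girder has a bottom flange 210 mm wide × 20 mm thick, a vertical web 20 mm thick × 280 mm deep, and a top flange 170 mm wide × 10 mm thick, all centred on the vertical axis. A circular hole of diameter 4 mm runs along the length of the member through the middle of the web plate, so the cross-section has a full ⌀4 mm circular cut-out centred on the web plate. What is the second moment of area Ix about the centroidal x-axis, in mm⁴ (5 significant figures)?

Split into non-overlapping primitives; take the origin at the lower-left of the bounding box.
Bottom plate: 210 × 20, A = 4 200 mm², y = 10 mm, Ī = 140 000 mm⁴.
Web plate: 20 × 280, A = 5 600 mm², y = 160 mm, Ī = 36 586 667 mm⁴.
Top plate: 170 × 10, A = 1 700 mm², y = 305 mm, Ī = 14166.67 mm⁴.
Hole (subtracted): ⌀4, A = 12.56637 mm², y = 160 mm, Ī = 12.56637 mm⁴.
Centroid: ȳ = ΣA·y / ΣA = 126.6157 mm.
Transfer each piece to the centroidal x-axis using Ī + A·d² with d = y − 126.6157:
  bottom plate: d = -116.6157 mm → contributes +57 256 724 mm⁴
  web plate: d = 33.38431 mm → contributes +42 827 933 mm⁴
  top plate: d = 178.3843 mm → contributes +54 109 800 mm⁴
  hole: d = 33.38431 mm → contributes −14017.94 mm⁴
Total I = 154 180 439 mm⁴.

Ix ≈ 1.5418 × 10⁸ mm⁴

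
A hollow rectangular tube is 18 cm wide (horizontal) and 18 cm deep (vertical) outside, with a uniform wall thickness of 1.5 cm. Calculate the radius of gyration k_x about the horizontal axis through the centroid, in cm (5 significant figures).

Break the section into simple shapes (no overlaps), measuring from the bottom-left corner of the bounding box.
Outer rectangle: 18 × 18, A = 324 cm², y = 9 cm, Ī = 8 748 cm⁴.
Inner void (subtracted): 15 × 15, A = 225 cm², y = 9 cm, Ī = 4218.75 cm⁴.
By symmetry the centroid is at mid-height, ȳ = 9 cm.
All pieces are centred on the horizontal axis through the centroid, so I = ΣĪ (holes subtracted) = 4529.25 cm⁴.
Radius of gyration: k = √(I/A) = √(4529.25 / 99) = 6.763875 cm.

k_x ≈ 6.7639 cm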